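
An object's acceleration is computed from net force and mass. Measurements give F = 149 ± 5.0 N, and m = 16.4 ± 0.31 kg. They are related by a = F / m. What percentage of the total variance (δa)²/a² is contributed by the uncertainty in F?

(δa/a)² = (1·δF/F)² + (-1·δm/m)²
  F term: (1×0.0336)² = 0.00113
  m term: (-1×0.0189)² = 0.000357
Total = 0.00148. Share from F = 0.00113/0.00148 = 0.759.

75.9%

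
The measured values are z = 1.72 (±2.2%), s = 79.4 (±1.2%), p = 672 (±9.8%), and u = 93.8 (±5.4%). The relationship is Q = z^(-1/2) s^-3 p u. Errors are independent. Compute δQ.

0.0113

Relative error in a monomial: (δQ/Q)² = Σ (nᵢ · δxᵢ/xᵢ)².
  (−½·δz/z)² = (-0.5×0.0220)² = 0.000121;  (-3·δs/s)² = (-3×0.0120)² = 0.00130;  (1·δp/p)² = (1×0.0980)² = 0.00960;  (1·δu/u)² = (1×0.0540)² = 0.00292
δQ/Q = √(0.0139) = 0.118
Q = 0.0960, so δQ = 0.118 × 0.0960 = 0.0113.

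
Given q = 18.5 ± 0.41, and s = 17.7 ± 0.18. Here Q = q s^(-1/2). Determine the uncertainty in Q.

0.1000

Products/powers → add relative errors in quadrature, weighted by exponent:
  (1·δq/q)² = (1×0.0222)² = 0.000491;  (−½·δs/s)² = (-0.5×0.0102)² = 2.59e-05
δQ/Q = √(0.000517) = 0.0227
Q = 4.40, so δQ = 0.0227 × 4.40 = 0.1000.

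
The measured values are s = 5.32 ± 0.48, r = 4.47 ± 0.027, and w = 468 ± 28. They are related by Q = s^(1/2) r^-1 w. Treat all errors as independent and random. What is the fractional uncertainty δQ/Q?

Each factor contributes (exponent × relative error)² to (δQ/Q)²:
  (½·δs/s)² = (0.5×0.0902)² = 0.00204;  (-1·δr/r)² = (-1×0.00604)² = 3.65e-05;  (1·δw/w)² = (1×0.0598)² = 0.00358
δQ/Q = √(0.00565) = 0.0752

0.0752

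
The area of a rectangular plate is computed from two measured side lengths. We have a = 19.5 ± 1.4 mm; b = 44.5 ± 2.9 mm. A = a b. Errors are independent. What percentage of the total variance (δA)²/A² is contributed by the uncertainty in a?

54.8%

(δA/A)² = (1·δa/a)² + (1·δb/b)²
  a term: (1×0.0718)² = 0.00515
  b term: (1×0.0652)² = 0.00425
Total = 0.00940. Share from a = 0.00515/0.00940 = 0.548.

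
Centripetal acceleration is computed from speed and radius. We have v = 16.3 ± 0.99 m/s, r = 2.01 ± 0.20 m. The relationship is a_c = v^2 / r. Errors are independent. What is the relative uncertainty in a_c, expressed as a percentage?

For a monomial a_c ∝ v^2, r^-1, fractional errors add in quadrature:
  (2·δv/v)² = (2×0.0607)² = 0.0148;  (-1·δr/r)² = (-1×0.0995)² = 0.00990
δa_c/a_c = √(0.0247) = 0.157

15.7%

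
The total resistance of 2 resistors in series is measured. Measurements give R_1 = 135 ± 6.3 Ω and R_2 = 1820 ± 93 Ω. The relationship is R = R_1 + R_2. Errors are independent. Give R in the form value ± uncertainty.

R is a linear combination, so absolute uncertainties add in quadrature:
  (δR_1)² = 39.7;  (δR_2)² = 8650
δR = √(8690) = 93.2 Ω
R = 1960 Ω.

1960 ± 93.2 Ω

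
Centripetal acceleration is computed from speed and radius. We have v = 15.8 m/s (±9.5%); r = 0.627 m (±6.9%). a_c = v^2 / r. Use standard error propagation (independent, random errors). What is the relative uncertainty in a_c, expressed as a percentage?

20.2%

Products/powers → add relative errors in quadrature, weighted by exponent:
  (2·δv/v)² = (2×0.0950)² = 0.0361;  (-1·δr/r)² = (-1×0.0690)² = 0.00476
δa_c/a_c = √(0.0409) = 0.202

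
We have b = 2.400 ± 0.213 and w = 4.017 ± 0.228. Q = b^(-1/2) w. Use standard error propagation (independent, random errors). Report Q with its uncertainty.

Since Q is a product/quotient, work with relative uncertainties:
  (−½·δb/b)² = (-0.5×0.0887)² = 0.00197;  (1·δw/w)² = (1×0.0568)² = 0.00322
δQ/Q = √(0.00519) = 0.0720
Q = 2.593, so δQ = 0.0720 × 2.593 = 0.187.

2.593 ± 0.187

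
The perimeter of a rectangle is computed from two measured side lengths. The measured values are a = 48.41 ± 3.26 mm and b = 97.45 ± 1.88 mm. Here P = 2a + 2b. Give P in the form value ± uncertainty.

291.7 ± 7.53 mm

For a sum/difference, combine absolute errors in quadrature:
  (2·δa)² = 42.5;  (2·δb)² = 14.1
δP = √(56.6) = 7.53 mm
P = 291.7 mm.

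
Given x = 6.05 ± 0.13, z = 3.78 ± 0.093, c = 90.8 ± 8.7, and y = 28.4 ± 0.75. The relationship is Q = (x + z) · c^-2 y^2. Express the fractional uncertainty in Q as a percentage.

Let u = x + z = 9.83. δu = √(δx² + δz²) = √(0.0169 + 0.00865) = 0.160, so δu/u = 0.0163.
Q is then a monomial in u, c, y:
δQ/Q = √((δu/u)² + (-2·δc/c)² + (2·δy/y)²) = √(0.000264 + 0.0367 + 0.00279) = 0.199

19.9%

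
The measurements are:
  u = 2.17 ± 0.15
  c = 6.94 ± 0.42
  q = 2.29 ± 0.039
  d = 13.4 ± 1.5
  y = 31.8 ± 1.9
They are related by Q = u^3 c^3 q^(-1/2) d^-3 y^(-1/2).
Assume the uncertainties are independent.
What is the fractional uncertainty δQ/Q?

Products/powers → add relative errors in quadrature, weighted by exponent:
  (3·δu/u)² = (3×0.0691)² = 0.0430;  (3·δc/c)² = (3×0.0605)² = 0.0330;  (−½·δq/q)² = (-0.5×0.0170)² = 7.25e-05;  (-3·δd/d)² = (-3×0.112)² = 0.113;  (−½·δy/y)² = (-0.5×0.0597)² = 0.000892
δQ/Q = √(0.190) = 0.436

0.436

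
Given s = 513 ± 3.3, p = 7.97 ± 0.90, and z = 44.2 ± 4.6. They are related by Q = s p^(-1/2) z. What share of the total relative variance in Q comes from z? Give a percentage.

77.0%

(δQ/Q)² = (1·δs/s)² + (−½·δp/p)² + (1·δz/z)²
  s term: (1×0.00643)² = 4.14e-05
  p term: (-0.5×0.113)² = 0.00319
  z term: (1×0.104)² = 0.0108
Total = 0.0141. Share from z = 0.0108/0.0141 = 0.770.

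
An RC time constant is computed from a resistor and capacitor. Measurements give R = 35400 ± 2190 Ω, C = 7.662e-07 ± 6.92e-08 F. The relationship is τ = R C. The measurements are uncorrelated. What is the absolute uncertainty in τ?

Each factor contributes (exponent × relative error)² to (δτ/τ)²:
  (1·δR/R)² = (1×0.0619)² = 0.00383;  (1·δC/C)² = (1×0.0903)² = 0.00816
δτ/τ = √(0.0120) = 0.109
τ = 0.02712 s, so δτ = 0.109 × 0.02712 = 0.00297 s.

0.00297 s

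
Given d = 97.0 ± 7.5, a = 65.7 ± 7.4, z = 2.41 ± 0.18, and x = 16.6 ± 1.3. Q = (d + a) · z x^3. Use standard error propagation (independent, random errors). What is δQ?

Let u = d + a = 163. δu = √(δd² + δa²) = √(56.2 + 54.8) = 10.5, so δu/u = 0.0648.
Q is then a monomial in u, z, x:
δQ/Q = √((δu/u)² + (1·δz/z)² + (3·δx/x)²) = √(0.00419 + 0.00558 + 0.0552) = 0.255
Q = 1.79e+06, so δQ = 0.255 × 1.79e+06 = 4.57e+05.

4.57e+05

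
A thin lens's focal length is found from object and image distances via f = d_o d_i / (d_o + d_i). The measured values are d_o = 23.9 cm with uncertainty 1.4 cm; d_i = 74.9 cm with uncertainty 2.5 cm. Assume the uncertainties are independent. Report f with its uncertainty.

18.1 ± 0.818 cm

∂f/∂d_o = (d_i/(d_o+d_i))² = 0.575;  ∂f/∂d_i = (d_o/(d_o+d_i))² = 0.0585
δf = √((∂f/∂d_o · δd_o)² + (∂f/∂d_i · δd_i)²) = √(0.647 + 0.0214) = 0.818 cm
f = 18.1 cm.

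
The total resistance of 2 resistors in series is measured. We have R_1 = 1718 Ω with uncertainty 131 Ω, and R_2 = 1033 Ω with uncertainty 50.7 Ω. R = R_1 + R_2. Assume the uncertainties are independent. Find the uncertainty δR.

140 Ω

For a sum/difference, combine absolute errors in quadrature:
  (δR_1)² = 17200;  (δR_2)² = 2570
δR = √(19700) = 140 Ω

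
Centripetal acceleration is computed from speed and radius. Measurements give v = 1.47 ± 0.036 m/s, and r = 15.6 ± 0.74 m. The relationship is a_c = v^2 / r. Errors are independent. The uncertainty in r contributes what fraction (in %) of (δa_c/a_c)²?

48.4%

(δa_c/a_c)² = (2·δv/v)² + (-1·δr/r)²
  v term: (2×0.0245)² = 0.00240
  r term: (-1×0.0474)² = 0.00225
Total = 0.00465. Share from r = 0.00225/0.00465 = 0.484.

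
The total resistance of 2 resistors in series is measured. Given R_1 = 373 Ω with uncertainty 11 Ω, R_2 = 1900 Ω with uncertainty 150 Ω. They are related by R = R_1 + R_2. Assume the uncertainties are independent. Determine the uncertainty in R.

Absolute uncertainties add in quadrature for a linear combination:
  (δR_1)² = 121;  (δR_2)² = 22500
δR = √(22600) = 150 Ω

150 Ω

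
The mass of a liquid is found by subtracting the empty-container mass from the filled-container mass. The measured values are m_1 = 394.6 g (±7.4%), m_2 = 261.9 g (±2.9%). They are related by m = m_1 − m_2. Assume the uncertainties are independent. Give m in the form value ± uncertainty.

Absolute uncertainties add in quadrature for a linear combination:
  (δm_1)² = 853;  (δm_2)² = 57.7
δm = √(910) = 30.2 g
m = 132.7 g.

132.7 ± 30.2 g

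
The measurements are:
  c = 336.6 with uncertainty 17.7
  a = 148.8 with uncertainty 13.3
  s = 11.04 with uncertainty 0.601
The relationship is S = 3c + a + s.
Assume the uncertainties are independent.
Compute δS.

54.7

For a sum/difference, combine absolute errors in quadrature:
  (3·δc)² = 2820;  (δa)² = 177;  (δs)² = 0.361
δS = √(3000) = 54.7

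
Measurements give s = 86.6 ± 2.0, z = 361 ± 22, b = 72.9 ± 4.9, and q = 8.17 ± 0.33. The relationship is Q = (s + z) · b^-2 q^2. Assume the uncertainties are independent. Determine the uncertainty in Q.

0.924

Let u = s + z = 448. δu = √(δs² + δz²) = √(4.00 + 484) = 22.1, so δu/u = 0.0494.
Q is then a monomial in u, b, q:
δQ/Q = √((δu/u)² + (-2·δb/b)² + (2·δq/q)²) = √(0.00244 + 0.0181 + 0.00653) = 0.164
Q = 5.62, so δQ = 0.164 × 5.62 = 0.924.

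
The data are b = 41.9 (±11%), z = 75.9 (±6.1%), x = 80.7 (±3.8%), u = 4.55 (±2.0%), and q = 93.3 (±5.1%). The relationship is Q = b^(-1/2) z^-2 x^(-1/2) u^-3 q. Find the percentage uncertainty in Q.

15.6%

Q is a product of powers, so relative uncertainties combine in quadrature:
  (−½·δb/b)² = (-0.5×0.110)² = 0.00302;  (-2·δz/z)² = (-2×0.0610)² = 0.0149;  (−½·δx/x)² = (-0.5×0.0380)² = 0.000361;  (-3·δu/u)² = (-3×0.0200)² = 0.00360;  (1·δq/q)² = (1×0.0510)² = 0.00260
δQ/Q = √(0.0245) = 0.156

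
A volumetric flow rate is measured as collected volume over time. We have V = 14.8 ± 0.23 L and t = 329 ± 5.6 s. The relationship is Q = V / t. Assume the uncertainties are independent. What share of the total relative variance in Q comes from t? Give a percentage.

54.5%

(δQ/Q)² = (1·δV/V)² + (-1·δt/t)²
  V term: (1×0.0155)² = 0.000242
  t term: (-1×0.0170)² = 0.000290
Total = 0.000531. Share from t = 0.000290/0.000531 = 0.545.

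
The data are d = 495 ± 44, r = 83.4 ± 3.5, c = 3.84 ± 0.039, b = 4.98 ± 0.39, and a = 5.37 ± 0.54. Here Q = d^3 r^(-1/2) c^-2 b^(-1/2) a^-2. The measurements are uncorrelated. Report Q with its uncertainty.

14000 ± 4720

Since Q is a product/quotient, work with relative uncertainties:
  (3·δd/d)² = (3×0.0889)² = 0.0711;  (−½·δr/r)² = (-0.5×0.0420)² = 0.000440;  (-2·δc/c)² = (-2×0.0102)² = 0.000413;  (−½·δb/b)² = (-0.5×0.0783)² = 0.00153;  (-2·δa/a)² = (-2×0.101)² = 0.0404
δQ/Q = √(0.114) = 0.338
Q = 14000, so δQ = 0.338 × 14000 = 4720.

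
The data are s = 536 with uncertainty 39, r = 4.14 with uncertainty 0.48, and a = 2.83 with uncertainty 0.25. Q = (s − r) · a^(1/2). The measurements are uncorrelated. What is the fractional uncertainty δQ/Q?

0.0856

Let u = s − r = 532. δu = √(δs² + δr²) = √(1520 + 0.230) = 39.0, so δu/u = 0.0733.
Q is then a monomial in u, a:
δQ/Q = √((δu/u)² + (½·δa/a)²) = √(0.00538 + 0.00195) = 0.0856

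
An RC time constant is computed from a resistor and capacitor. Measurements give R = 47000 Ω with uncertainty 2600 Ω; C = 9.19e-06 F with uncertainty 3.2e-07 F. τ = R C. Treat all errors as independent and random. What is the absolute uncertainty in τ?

0.0282 s

For a monomial τ ∝ R, C, fractional errors add in quadrature:
  (1·δR/R)² = (1×0.0553)² = 0.00306;  (1·δC/C)² = (1×0.0348)² = 0.00121
δτ/τ = √(0.00427) = 0.0654
τ = 0.432 s, so δτ = 0.0654 × 0.432 = 0.0282 s.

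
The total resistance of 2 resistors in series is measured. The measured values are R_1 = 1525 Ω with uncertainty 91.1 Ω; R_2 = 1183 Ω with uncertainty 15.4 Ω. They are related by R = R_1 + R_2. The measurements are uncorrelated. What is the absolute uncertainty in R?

92.4 Ω

Absolute uncertainties add in quadrature for a linear combination:
  (δR_1)² = 8300;  (δR_2)² = 237
δR = √(8540) = 92.4 Ω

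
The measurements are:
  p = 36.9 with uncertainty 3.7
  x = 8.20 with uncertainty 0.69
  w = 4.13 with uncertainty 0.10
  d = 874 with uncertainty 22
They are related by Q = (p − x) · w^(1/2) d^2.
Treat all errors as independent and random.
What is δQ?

6.28e+06

Let u = p − x = 28.7. δu = √(δp² + δx²) = √(13.7 + 0.476) = 3.76, so δu/u = 0.131.
Q is then a monomial in u, w, d:
δQ/Q = √((δu/u)² + (½·δw/w)² + (2·δd/d)²) = √(0.0172 + 0.000147 + 0.00253) = 0.141
Q = 4.46e+07, so δQ = 0.141 × 4.46e+07 = 6.28e+06.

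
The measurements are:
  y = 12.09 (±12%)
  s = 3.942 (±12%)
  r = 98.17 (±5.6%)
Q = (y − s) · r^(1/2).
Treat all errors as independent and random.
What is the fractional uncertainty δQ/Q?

0.189

Let u = y − s = 8.148. δu = √(δy² + δs²) = √(2.10 + 0.224) = 1.53, so δu/u = 0.187.
Q is then a monomial in u, r:
δQ/Q = √((δu/u)² + (½·δr/r)²) = √(0.0351 + 0.000784) = 0.189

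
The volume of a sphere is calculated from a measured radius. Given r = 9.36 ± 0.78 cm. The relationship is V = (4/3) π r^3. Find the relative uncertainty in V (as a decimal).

For a monomial V ∝ r^3, fractional errors add in quadrature:
  (3·δr/r)² = (3×0.0833)² = 0.0625
δV/V = √(0.0625) = 0.250

0.250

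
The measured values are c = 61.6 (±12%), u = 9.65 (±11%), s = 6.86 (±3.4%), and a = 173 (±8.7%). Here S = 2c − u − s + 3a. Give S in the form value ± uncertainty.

S is a linear combination, so absolute uncertainties add in quadrature:
  (2·δc)² = 219;  (δu)² = 1.13;  (δs)² = 0.0544;  (3·δa)² = 2040
δS = √(2260) = 47.5
S = 626.

626 ± 47.5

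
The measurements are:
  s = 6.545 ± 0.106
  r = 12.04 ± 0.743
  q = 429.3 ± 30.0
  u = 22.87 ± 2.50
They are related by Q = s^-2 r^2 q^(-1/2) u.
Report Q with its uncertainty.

3.735 ± 0.641

Products/powers → add relative errors in quadrature, weighted by exponent:
  (-2·δs/s)² = (-2×0.0162)² = 0.00105;  (2·δr/r)² = (2×0.0617)² = 0.0152;  (−½·δq/q)² = (-0.5×0.0699)² = 0.00122;  (1·δu/u)² = (1×0.109)² = 0.0119
δQ/Q = √(0.0295) = 0.172
Q = 3.735, so δQ = 0.172 × 3.735 = 0.641.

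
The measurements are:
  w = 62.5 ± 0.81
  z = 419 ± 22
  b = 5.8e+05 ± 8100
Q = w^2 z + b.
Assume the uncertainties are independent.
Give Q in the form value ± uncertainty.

Let p = w^2·z = 1.64e+06. δp/p = √((2·δw/w)² + (1·δz/z)²) = √(0.000672 + 0.00276) = 0.0586, so δp = 95800.
Q = p + b: δQ = √(δp² + δb²) = √(9.19e+09 + 6.56e+07) = 96200
Q = 2.22e+06.

(2.22 ± 0.0962) × 10^6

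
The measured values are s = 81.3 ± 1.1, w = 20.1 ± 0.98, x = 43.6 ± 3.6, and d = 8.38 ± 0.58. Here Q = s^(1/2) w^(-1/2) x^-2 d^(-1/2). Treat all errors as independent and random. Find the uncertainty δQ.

For a monomial Q ∝ s^(1/2), w^(-1/2), x^-2, d^(-1/2), fractional errors add in quadrature:
  (½·δs/s)² = (0.5×0.0135)² = 4.58e-05;  (−½·δw/w)² = (-0.5×0.0488)² = 0.000594;  (-2·δx/x)² = (-2×0.0826)² = 0.0273;  (−½·δd/d)² = (-0.5×0.0692)² = 0.00120
δQ/Q = √(0.0291) = 0.171
Q = 0.000365, so δQ = 0.171 × 0.000365 = 6.24e-05.

6.24e-05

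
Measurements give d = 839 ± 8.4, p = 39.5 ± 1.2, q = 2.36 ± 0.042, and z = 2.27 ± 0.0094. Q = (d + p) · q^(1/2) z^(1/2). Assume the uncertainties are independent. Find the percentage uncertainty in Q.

1.33%

Let u = d + p = 878. δu = √(δd² + δp²) = √(70.6 + 1.44) = 8.49, so δu/u = 0.00966.
Q is then a monomial in u, q, z:
δQ/Q = √((δu/u)² + (½·δq/q)² + (½·δz/z)²) = √(9.33e-05 + 7.92e-05 + 4.29e-06) = 0.0133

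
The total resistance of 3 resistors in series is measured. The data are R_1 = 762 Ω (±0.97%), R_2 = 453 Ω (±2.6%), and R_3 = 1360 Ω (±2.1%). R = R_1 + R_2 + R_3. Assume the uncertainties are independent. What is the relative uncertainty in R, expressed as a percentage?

For a sum/difference, combine absolute errors in quadrature:
  (δR_1)² = 54.6;  (δR_2)² = 139;  (δR_3)² = 816
δR = √(1010) = 31.8 Ω
R = 2580 Ω, so δR/R = 31.8/2580 = 0.0123.

1.23%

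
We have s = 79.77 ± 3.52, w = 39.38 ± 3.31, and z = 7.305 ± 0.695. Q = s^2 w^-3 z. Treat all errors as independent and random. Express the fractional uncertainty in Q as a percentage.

28.4%

For a monomial Q ∝ s^2, w^-3, z, fractional errors add in quadrature:
  (2·δs/s)² = (2×0.0441)² = 0.00779;  (-3·δw/w)² = (-3×0.0841)² = 0.0636;  (1·δz/z)² = (1×0.0951)² = 0.00905
δQ/Q = √(0.0804) = 0.284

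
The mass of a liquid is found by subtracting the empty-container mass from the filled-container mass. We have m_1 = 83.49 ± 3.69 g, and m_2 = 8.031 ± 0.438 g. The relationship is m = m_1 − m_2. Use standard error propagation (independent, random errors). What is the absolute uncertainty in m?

3.72 g

Sums and differences: (δm)² = Σ (cᵢ δxᵢ)².
  (δm_1)² = 13.6;  (δm_2)² = 0.192
δm = √(13.8) = 3.72 g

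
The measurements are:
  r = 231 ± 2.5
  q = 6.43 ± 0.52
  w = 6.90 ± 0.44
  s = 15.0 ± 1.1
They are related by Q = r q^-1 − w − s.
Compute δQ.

Let p = r·q^-1 = 35.9. δp/p = √((1·δr/r)² + (-1·δq/q)²) = √(0.000117 + 0.00654) = 0.0816, so δp = 2.93.
Q = p − w − s: δQ = √(δp² + δw² + δs²) = √(8.59 + 0.194 + 1.21) = 3.16

3.16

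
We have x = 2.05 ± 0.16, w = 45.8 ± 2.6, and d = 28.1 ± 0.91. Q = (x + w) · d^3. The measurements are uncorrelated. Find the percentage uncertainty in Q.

Let u = x + w = 47.8. δu = √(δx² + δw²) = √(0.0256 + 6.76) = 2.60, so δu/u = 0.0544.
Q is then a monomial in u, d:
δQ/Q = √((δu/u)² + (3·δd/d)²) = √(0.00296 + 0.00944) = 0.111

11.1%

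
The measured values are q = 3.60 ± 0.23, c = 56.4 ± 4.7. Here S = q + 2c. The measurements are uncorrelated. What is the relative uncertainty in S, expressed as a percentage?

For a sum/difference, combine absolute errors in quadrature:
  (δq)² = 0.0529;  (2·δc)² = 88.4
δS = √(88.4) = 9.40
S = 116, so δS/S = 9.40/116 = 0.0808.

8.08%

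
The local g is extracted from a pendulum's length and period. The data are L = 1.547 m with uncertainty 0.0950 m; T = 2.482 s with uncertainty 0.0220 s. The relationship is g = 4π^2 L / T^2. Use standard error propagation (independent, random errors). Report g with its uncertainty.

9.914 ± 0.634 m/s^2

For a monomial g ∝ L, T^-2, fractional errors add in quadrature:
  (1·δL/L)² = (1×0.0614)² = 0.00377;  (-2·δT/T)² = (-2×0.00886)² = 0.000314
δg/g = √(0.00409) = 0.0639
g = 9.914 m/s^2, so δg = 0.0639 × 9.914 = 0.634 m/s^2.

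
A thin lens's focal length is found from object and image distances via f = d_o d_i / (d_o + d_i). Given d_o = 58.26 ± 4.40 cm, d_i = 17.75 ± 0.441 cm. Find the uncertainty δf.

0.353 cm

∂f/∂d_o = (d_i/(d_o+d_i))² = 0.0545;  ∂f/∂d_i = (d_o/(d_o+d_i))² = 0.587
δf = √((∂f/∂d_o · δd_o)² + (∂f/∂d_i · δd_i)²) = √(0.0576 + 0.0671) = 0.353 cm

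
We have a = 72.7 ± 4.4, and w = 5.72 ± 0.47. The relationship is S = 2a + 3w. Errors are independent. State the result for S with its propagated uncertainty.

S is a linear combination, so absolute uncertainties add in quadrature:
  (2·δa)² = 77.4;  (3·δw)² = 1.99
δS = √(79.4) = 8.91
S = 163.

163 ± 8.91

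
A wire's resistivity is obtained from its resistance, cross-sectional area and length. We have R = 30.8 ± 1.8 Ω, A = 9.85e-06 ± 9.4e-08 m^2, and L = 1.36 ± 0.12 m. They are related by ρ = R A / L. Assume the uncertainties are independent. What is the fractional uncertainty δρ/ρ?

Products/powers → add relative errors in quadrature, weighted by exponent:
  (1·δR/R)² = (1×0.0584)² = 0.00342;  (1·δA/A)² = (1×0.00954)² = 9.11e-05;  (-1·δL/L)² = (-1×0.0882)² = 0.00779
δρ/ρ = √(0.0113) = 0.106

0.106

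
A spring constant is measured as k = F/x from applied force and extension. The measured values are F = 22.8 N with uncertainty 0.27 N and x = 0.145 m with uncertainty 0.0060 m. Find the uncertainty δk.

Since k is a product/quotient, work with relative uncertainties:
  (1·δF/F)² = (1×0.0118)² = 0.000140;  (-1·δx/x)² = (-1×0.0414)² = 0.00171
δk/k = √(0.00185) = 0.0430
k = 157 N/m, so δk = 0.0430 × 157 = 6.77 N/m.

6.77 N/m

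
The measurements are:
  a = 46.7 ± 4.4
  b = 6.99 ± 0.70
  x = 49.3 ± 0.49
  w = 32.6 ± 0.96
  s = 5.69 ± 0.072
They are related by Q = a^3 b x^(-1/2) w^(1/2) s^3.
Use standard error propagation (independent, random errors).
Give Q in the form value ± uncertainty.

(1.07 ± 0.323) × 10^8

Products/powers → add relative errors in quadrature, weighted by exponent:
  (3·δa/a)² = (3×0.0942)² = 0.0799;  (1·δb/b)² = (1×0.100)² = 0.0100;  (−½·δx/x)² = (-0.5×0.00994)² = 2.47e-05;  (½·δw/w)² = (0.5×0.0294)² = 0.000217;  (3·δs/s)² = (3×0.0127)² = 0.00144
δQ/Q = √(0.0916) = 0.303
Q = 1.07e+08, so δQ = 0.303 × 1.07e+08 = 3.23e+07.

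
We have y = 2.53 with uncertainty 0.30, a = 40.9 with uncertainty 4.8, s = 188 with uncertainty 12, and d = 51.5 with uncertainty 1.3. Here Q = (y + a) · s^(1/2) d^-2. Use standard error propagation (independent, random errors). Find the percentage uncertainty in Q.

Let u = y + a = 43.4. δu = √(δy² + δa²) = √(0.0900 + 23.0) = 4.81, so δu/u = 0.111.
Q is then a monomial in u, s, d:
δQ/Q = √((δu/u)² + (½·δs/s)² + (-2·δd/d)²) = √(0.0123 + 0.00102 + 0.00255) = 0.126

12.6%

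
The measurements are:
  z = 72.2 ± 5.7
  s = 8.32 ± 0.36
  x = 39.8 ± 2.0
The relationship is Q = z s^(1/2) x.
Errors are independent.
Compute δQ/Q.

0.0961

Relative error in a monomial: (δQ/Q)² = Σ (nᵢ · δxᵢ/xᵢ)².
  (1·δz/z)² = (1×0.0789)² = 0.00623;  (½·δs/s)² = (0.5×0.0433)² = 0.000468;  (1·δx/x)² = (1×0.0503)² = 0.00253
δQ/Q = √(0.00923) = 0.0961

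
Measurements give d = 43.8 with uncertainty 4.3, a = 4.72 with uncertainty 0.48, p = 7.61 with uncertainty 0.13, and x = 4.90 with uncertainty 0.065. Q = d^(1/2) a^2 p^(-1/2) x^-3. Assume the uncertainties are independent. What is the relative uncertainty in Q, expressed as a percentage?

21.3%

Each factor contributes (exponent × relative error)² to (δQ/Q)²:
  (½·δd/d)² = (0.5×0.0982)² = 0.00241;  (2·δa/a)² = (2×0.102)² = 0.0414;  (−½·δp/p)² = (-0.5×0.0171)² = 7.3e-05;  (-3·δx/x)² = (-3×0.0133)² = 0.00158
δQ/Q = √(0.0454) = 0.213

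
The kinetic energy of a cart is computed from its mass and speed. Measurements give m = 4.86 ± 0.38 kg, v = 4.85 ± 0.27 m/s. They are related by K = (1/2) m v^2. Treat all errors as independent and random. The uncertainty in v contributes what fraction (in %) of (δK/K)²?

(δK/K)² = (1·δm/m)² + (2·δv/v)²
  m term: (1×0.0782)² = 0.00611
  v term: (2×0.0557)² = 0.0124
Total = 0.0185. Share from v = 0.0124/0.0185 = 0.670.

67.0%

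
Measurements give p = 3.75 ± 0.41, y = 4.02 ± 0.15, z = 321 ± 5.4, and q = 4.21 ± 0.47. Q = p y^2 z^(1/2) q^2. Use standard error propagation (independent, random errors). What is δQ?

5000

Q is a product of powers, so relative uncertainties combine in quadrature:
  (1·δp/p)² = (1×0.109)² = 0.0120;  (2·δy/y)² = (2×0.0373)² = 0.00557;  (½·δz/z)² = (0.5×0.0168)² = 7.07e-05;  (2·δq/q)² = (2×0.112)² = 0.0499
δQ/Q = √(0.0674) = 0.260
Q = 19200, so δQ = 0.260 × 19200 = 5000.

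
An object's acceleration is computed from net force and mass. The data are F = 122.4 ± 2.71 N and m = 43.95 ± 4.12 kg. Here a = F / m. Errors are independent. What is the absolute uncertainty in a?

0.268 m/s^2

Since a is a product/quotient, work with relative uncertainties:
  (1·δF/F)² = (1×0.0221)² = 0.000490;  (-1·δm/m)² = (-1×0.0937)² = 0.00879
δa/a = √(0.00928) = 0.0963
a = 2.785 m/s^2, so δa = 0.0963 × 2.785 = 0.268 m/s^2.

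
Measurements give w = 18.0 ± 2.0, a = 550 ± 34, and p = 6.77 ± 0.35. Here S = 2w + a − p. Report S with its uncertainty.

579 ± 34.2

Absolute uncertainties add in quadrature for a linear combination:
  (2·δw)² = 16.0;  (δa)² = 1160;  (δp)² = 0.122
δS = √(1170) = 34.2
S = 579.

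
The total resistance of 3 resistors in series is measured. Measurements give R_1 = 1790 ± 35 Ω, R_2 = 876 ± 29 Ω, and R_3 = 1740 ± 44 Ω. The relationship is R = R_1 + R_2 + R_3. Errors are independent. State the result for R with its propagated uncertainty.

4410 ± 63.3 Ω

Sums and differences: (δR)² = Σ (cᵢ δxᵢ)².
  (δR_1)² = 1220;  (δR_2)² = 841;  (δR_3)² = 1940
δR = √(4000) = 63.3 Ω
R = 4410 Ω.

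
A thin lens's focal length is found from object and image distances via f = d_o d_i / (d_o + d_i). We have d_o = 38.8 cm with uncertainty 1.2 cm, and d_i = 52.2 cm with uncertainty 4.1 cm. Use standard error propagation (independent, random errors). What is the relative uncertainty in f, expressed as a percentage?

3.79%

∂f/∂d_o = (d_i/(d_o+d_i))² = 0.329;  ∂f/∂d_i = (d_o/(d_o+d_i))² = 0.182
δf = √((∂f/∂d_o · δd_o)² + (∂f/∂d_i · δd_i)²) = √(0.156 + 0.556) = 0.843 cm
f = 22.3 cm, so δf/f = 0.843/22.3 = 0.0379.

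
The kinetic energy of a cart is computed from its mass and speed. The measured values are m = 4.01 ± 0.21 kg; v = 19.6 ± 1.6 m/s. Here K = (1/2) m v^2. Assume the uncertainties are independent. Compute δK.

Relative error in a monomial: (δK/K)² = Σ (nᵢ · δxᵢ/xᵢ)².
  (1·δm/m)² = (1×0.0524)² = 0.00274;  (2·δv/v)² = (2×0.0816)² = 0.0267
δK/K = √(0.0294) = 0.171
K = 770 J, so δK = 0.171 × 770 = 132 J.

132 J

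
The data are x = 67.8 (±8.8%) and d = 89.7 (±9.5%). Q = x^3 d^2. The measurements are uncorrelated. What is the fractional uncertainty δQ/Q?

0.325

Q is a product of powers, so relative uncertainties combine in quadrature:
  (3·δx/x)² = (3×0.0880)² = 0.0697;  (2·δd/d)² = (2×0.0950)² = 0.0361
δQ/Q = √(0.106) = 0.325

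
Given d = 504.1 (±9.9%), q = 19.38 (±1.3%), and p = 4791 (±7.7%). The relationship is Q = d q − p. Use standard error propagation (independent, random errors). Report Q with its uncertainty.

4978 ± 1040

Let w = d·q = 9769. δw/w = √((1·δd/d)² + (1·δq/q)²) = √(0.00980 + 0.000169) = 0.0998, so δw = 975.
Q = w − p: δQ = √(δw² + δp²) = √(9.52e+05 + 1.36e+05) = 1040
Q = 4978.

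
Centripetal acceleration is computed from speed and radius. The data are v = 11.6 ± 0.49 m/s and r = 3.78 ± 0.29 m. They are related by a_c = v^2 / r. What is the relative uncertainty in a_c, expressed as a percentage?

For a monomial a_c ∝ v^2, r^-1, fractional errors add in quadrature:
  (2·δv/v)² = (2×0.0422)² = 0.00714;  (-1·δr/r)² = (-1×0.0767)² = 0.00589
δa_c/a_c = √(0.0130) = 0.114

11.4%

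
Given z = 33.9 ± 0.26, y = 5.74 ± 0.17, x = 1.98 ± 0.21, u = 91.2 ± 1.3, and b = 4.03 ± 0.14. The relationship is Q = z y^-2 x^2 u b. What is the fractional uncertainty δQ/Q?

Relative error in a monomial: (δQ/Q)² = Σ (nᵢ · δxᵢ/xᵢ)².
  (1·δz/z)² = (1×0.00767)² = 5.88e-05;  (-2·δy/y)² = (-2×0.0296)² = 0.00351;  (2·δx/x)² = (2×0.106)² = 0.0450;  (1·δu/u)² = (1×0.0143)² = 0.000203;  (1·δb/b)² = (1×0.0347)² = 0.00121
δQ/Q = √(0.0500) = 0.224

0.224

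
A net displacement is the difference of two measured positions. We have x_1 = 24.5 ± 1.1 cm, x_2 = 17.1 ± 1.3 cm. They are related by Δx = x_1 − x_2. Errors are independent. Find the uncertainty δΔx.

Absolute uncertainties add in quadrature for a linear combination:
  (δx_1)² = 1.21;  (δx_2)² = 1.69
δΔx = √(2.90) = 1.70 cm

1.70 cm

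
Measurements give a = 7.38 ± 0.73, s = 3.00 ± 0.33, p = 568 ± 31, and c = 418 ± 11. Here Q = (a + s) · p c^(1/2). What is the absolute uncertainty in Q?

11500

Let u = a + s = 10.4. δu = √(δa² + δs²) = √(0.533 + 0.109) = 0.801, so δu/u = 0.0772.
Q is then a monomial in u, p, c:
δQ/Q = √((δu/u)² + (1·δp/p)² + (½·δc/c)²) = √(0.00596 + 0.00298 + 0.000173) = 0.0954
Q = 1.21e+05, so δQ = 0.0954 × 1.21e+05 = 11500.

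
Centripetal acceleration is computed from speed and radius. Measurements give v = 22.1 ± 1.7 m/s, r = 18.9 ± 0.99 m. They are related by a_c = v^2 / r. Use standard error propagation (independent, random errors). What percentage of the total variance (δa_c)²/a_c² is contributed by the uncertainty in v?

(δa_c/a_c)² = (2·δv/v)² + (-1·δr/r)²
  v term: (2×0.0769)² = 0.0237
  r term: (-1×0.0524)² = 0.00274
Total = 0.0264. Share from v = 0.0237/0.0264 = 0.896.

89.6%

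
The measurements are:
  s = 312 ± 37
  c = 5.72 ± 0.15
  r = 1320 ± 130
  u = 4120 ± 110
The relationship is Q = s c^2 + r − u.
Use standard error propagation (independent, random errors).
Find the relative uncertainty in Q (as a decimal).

0.180

Let p = s·c^2 = 10200. δp/p = √((1·δs/s)² + (2·δc/c)²) = √(0.0141 + 0.00275) = 0.130, so δp = 1320.
Q = p + r − u: δQ = √(δp² + δr² + δu²) = √(1.75e+06 + 16900 + 12100) = 1330
Q = 7410, so δQ/Q = 1330/7410 = 0.180.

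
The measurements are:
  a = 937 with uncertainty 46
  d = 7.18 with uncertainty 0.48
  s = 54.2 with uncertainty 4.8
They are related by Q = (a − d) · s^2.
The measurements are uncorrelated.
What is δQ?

Let u = a − d = 930. δu = √(δa² + δd²) = √(2120 + 0.230) = 46.0, so δu/u = 0.0495.
Q is then a monomial in u, s:
δQ/Q = √((δu/u)² + (2·δs/s)²) = √(0.00245 + 0.0314) = 0.184
Q = 2.73e+06, so δQ = 0.184 × 2.73e+06 = 5.02e+05.

5.02e+05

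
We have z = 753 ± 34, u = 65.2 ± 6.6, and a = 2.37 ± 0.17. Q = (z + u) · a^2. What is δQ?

687

Let w = z + u = 818. δw = √(δz² + δu²) = √(1160 + 43.6) = 34.6, so δw/w = 0.0423.
Q is then a monomial in w, a:
δQ/Q = √((δw/w)² + (2·δa/a)²) = √(0.00179 + 0.0206) = 0.150
Q = 4600, so δQ = 0.150 × 4600 = 687.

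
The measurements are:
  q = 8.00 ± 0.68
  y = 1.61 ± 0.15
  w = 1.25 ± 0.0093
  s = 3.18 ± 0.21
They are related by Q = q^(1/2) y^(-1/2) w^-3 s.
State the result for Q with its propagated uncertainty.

3.63 ± 0.341

Each factor contributes (exponent × relative error)² to (δQ/Q)²:
  (½·δq/q)² = (0.5×0.0850)² = 0.00181;  (−½·δy/y)² = (-0.5×0.0932)² = 0.00217;  (-3·δw/w)² = (-3×0.00744)² = 0.000498;  (1·δs/s)² = (1×0.0660)² = 0.00436
δQ/Q = √(0.00884) = 0.0940
Q = 3.63, so δQ = 0.0940 × 3.63 = 0.341.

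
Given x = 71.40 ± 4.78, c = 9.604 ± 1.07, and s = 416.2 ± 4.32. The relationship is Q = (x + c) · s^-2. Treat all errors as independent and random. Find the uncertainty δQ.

Let u = x + c = 81.00. δu = √(δx² + δc²) = √(22.8 + 1.14) = 4.90, so δu/u = 0.0605.
Q is then a monomial in u, s:
δQ/Q = √((δu/u)² + (-2·δs/s)²) = √(0.00366 + 0.000431) = 0.0639
Q = 0.0004676, so δQ = 0.0639 × 0.0004676 = 2.99e-05.

2.99e-05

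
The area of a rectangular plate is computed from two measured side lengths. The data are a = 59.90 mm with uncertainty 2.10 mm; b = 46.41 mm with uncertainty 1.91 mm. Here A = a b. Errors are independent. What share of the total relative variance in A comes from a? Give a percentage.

42.1%

(δA/A)² = (1·δa/a)² + (1·δb/b)²
  a term: (1×0.0351)² = 0.00123
  b term: (1×0.0412)² = 0.00169
Total = 0.00292. Share from a = 0.00123/0.00292 = 0.421.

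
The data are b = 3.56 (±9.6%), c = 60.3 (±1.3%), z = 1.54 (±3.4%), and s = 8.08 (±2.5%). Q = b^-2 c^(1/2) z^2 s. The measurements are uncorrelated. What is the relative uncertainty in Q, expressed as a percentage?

For a monomial Q ∝ b^-2, c^(1/2), z^2, s, fractional errors add in quadrature:
  (-2·δb/b)² = (-2×0.0960)² = 0.0369;  (½·δc/c)² = (0.5×0.0130)² = 4.23e-05;  (2·δz/z)² = (2×0.0340)² = 0.00462;  (1·δs/s)² = (1×0.0250)² = 0.000625
δQ/Q = √(0.0422) = 0.205

20.5%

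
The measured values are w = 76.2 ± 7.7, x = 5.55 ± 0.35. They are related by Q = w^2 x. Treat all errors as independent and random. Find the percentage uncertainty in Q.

Each factor contributes (exponent × relative error)² to (δQ/Q)²:
  (2·δw/w)² = (2×0.101)² = 0.0408;  (1·δx/x)² = (1×0.0631)² = 0.00398
δQ/Q = √(0.0448) = 0.212

21.2%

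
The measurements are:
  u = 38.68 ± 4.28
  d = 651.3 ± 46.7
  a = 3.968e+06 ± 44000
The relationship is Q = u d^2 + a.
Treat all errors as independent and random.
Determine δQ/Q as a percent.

Let p = u·d^2 = 1.641e+07. δp/p = √((1·δu/u)² + (2·δd/d)²) = √(0.0122 + 0.0206) = 0.181, so δp = 2.97e+06.
Q = p + a: δQ = √(δp² + δa²) = √(8.83e+12 + 1.94e+09) = 2.97e+06
Q = 2.038e+07, so δQ/Q = 2.97e+06/2.038e+07 = 0.146.

14.6%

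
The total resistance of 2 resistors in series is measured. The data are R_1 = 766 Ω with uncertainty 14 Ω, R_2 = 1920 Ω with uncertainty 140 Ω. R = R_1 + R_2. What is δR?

141 Ω

Absolute uncertainties add in quadrature for a linear combination:
  (δR_1)² = 196;  (δR_2)² = 19600
δR = √(19800) = 141 Ω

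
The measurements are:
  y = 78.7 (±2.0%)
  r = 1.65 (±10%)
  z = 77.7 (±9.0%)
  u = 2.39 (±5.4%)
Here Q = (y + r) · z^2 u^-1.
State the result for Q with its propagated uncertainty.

(2.03 ± 0.384) × 10^5

Let w = y + r = 80.4. δw = √(δy² + δr²) = √(2.48 + 0.0272) = 1.58, so δw/w = 0.0197.
Q is then a monomial in w, z, u:
δQ/Q = √((δw/w)² + (2·δz/z)² + (-1·δu/u)²) = √(0.000388 + 0.0324 + 0.00292) = 0.189
Q = 2.03e+05, so δQ = 0.189 × 2.03e+05 = 38400.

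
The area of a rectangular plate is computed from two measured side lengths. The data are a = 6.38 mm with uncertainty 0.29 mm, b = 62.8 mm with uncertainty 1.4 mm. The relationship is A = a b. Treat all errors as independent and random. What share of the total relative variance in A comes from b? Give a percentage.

(δA/A)² = (1·δa/a)² + (1·δb/b)²
  a term: (1×0.0455)² = 0.00207
  b term: (1×0.0223)² = 0.000497
Total = 0.00256. Share from b = 0.000497/0.00256 = 0.194.

19.4%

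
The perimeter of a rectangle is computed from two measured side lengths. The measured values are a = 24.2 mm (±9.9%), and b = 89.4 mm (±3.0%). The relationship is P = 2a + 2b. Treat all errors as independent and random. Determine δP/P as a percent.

Sums and differences: (δP)² = Σ (cᵢ δxᵢ)².
  (2·δa)² = 23.0;  (2·δb)² = 28.8
δP = √(51.7) = 7.19 mm
P = 227 mm, so δP/P = 7.19/227 = 0.0317.

3.17%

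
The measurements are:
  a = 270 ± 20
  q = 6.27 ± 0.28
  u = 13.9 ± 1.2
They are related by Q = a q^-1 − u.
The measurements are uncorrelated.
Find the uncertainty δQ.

Let p = a·q^-1 = 43.1. δp/p = √((1·δa/a)² + (-1·δq/q)²) = √(0.00549 + 0.00199) = 0.0865, so δp = 3.72.
Q = p − u: δQ = √(δp² + δu²) = √(13.9 + 1.44) = 3.91

3.91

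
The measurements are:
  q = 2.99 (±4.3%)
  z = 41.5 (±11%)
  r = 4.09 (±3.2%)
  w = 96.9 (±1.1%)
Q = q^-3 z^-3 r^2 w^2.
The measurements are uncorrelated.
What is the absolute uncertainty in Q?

0.0297

Each factor contributes (exponent × relative error)² to (δQ/Q)²:
  (-3·δq/q)² = (-3×0.0430)² = 0.0166;  (-3·δz/z)² = (-3×0.110)² = 0.109;  (2·δr/r)² = (2×0.0320)² = 0.00410;  (2·δw/w)² = (2×0.0110)² = 0.000484
δQ/Q = √(0.130) = 0.361
Q = 0.0822, so δQ = 0.361 × 0.0822 = 0.0297.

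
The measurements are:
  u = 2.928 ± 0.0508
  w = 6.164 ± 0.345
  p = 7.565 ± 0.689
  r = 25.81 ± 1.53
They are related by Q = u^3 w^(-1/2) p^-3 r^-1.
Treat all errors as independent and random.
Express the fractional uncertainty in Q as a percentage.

Q is a product of powers, so relative uncertainties combine in quadrature:
  (3·δu/u)² = (3×0.0173)² = 0.00271;  (−½·δw/w)² = (-0.5×0.0560)² = 0.000783;  (-3·δp/p)² = (-3×0.0911)² = 0.0747;  (-1·δr/r)² = (-1×0.0593)² = 0.00351
δQ/Q = √(0.0817) = 0.286

28.6%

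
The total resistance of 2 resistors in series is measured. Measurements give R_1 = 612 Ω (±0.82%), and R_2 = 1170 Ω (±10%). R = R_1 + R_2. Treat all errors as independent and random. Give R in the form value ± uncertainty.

R is a linear combination, so absolute uncertainties add in quadrature:
  (δR_1)² = 25.2;  (δR_2)² = 13700
δR = √(13700) = 117 Ω
R = 1780 Ω.

1780 ± 117 Ω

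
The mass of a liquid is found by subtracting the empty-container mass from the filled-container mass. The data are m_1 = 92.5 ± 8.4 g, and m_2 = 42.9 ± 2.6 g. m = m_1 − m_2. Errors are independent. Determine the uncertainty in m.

Absolute uncertainties add in quadrature for a linear combination:
  (δm_1)² = 70.6;  (δm_2)² = 6.76
δm = √(77.3) = 8.79 g

8.79 g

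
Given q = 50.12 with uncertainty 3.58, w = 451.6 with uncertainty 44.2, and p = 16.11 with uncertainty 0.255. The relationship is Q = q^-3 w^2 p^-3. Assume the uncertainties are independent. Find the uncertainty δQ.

Relative error in a monomial: (δQ/Q)² = Σ (nᵢ · δxᵢ/xᵢ)².
  (-3·δq/q)² = (-3×0.0714)² = 0.0459;  (2·δw/w)² = (2×0.0979)² = 0.0383;  (-3·δp/p)² = (-3×0.0158)² = 0.00225
δQ/Q = √(0.0865) = 0.294
Q = 0.0003874, so δQ = 0.294 × 0.0003874 = 0.000114.

0.000114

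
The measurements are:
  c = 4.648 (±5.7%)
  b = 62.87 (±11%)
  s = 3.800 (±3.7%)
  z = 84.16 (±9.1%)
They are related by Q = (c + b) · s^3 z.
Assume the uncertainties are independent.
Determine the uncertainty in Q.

55000

Let u = c + b = 67.52. δu = √(δc² + δb²) = √(0.0702 + 47.8) = 6.92, so δu/u = 0.103.
Q is then a monomial in u, s, z:
δQ/Q = √((δu/u)² + (3·δs/s)² + (1·δz/z)²) = √(0.0105 + 0.0123 + 0.00828) = 0.176
Q = 311800, so δQ = 0.176 × 311800 = 55000.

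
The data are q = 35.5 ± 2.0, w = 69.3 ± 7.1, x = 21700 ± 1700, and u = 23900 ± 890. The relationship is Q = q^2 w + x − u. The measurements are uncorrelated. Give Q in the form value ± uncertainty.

Let p = q^2·w = 87300. δp/p = √((2·δq/q)² + (1·δw/w)²) = √(0.0127 + 0.0105) = 0.152, so δp = 13300.
Q = p + x − u: δQ = √(δp² + δx² + δu²) = √(1.77e+08 + 2.89e+06 + 7.92e+05) = 13400
Q = 85100.

85100 ± 13400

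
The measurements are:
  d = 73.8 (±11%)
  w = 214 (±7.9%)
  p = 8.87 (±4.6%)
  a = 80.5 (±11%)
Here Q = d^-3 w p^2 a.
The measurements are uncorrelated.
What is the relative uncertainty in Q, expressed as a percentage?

Q is a product of powers, so relative uncertainties combine in quadrature:
  (-3·δd/d)² = (-3×0.110)² = 0.109;  (1·δw/w)² = (1×0.0790)² = 0.00624;  (2·δp/p)² = (2×0.0460)² = 0.00846;  (1·δa/a)² = (1×0.110)² = 0.0121
δQ/Q = √(0.136) = 0.368

36.8%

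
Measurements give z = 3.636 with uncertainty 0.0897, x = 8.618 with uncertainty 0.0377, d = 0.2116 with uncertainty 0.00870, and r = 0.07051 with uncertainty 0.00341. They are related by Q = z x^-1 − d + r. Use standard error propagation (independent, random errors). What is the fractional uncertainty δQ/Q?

0.0502

Let p = z·x^-1 = 0.4219. δp/p = √((1·δz/z)² + (-1·δx/x)²) = √(0.000609 + 1.91e-05) = 0.0251, so δp = 0.0106.
Q = p − d + r: δQ = √(δp² + δd² + δr²) = √(0.000112 + 7.57e-05 + 1.16e-05) = 0.0141
Q = 0.2808, so δQ/Q = 0.0141/0.2808 = 0.0502.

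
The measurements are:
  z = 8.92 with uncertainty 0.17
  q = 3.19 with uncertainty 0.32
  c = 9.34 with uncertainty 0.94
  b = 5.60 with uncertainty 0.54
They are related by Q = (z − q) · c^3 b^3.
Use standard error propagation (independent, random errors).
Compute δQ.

3.47e+05

Let u = z − q = 5.73. δu = √(δz² + δq²) = √(0.0289 + 0.102) = 0.362, so δu/u = 0.0632.
Q is then a monomial in u, c, b:
δQ/Q = √((δu/u)² + (3·δc/c)² + (3·δb/b)²) = √(0.00400 + 0.0912 + 0.0837) = 0.423
Q = 8.2e+05, so δQ = 0.423 × 8.2e+05 = 3.47e+05.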